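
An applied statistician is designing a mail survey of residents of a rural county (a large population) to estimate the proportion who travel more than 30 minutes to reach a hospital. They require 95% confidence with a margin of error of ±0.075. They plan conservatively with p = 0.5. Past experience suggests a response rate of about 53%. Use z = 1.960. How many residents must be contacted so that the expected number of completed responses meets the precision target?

323

Completed interviews needed: n₀ = 1.960² × 0.2500 / 0.075² ≈ 170.74 → 171.
At a 53% response rate, contacts needed = 171 / 0.53 ≈ 322.64 → 323.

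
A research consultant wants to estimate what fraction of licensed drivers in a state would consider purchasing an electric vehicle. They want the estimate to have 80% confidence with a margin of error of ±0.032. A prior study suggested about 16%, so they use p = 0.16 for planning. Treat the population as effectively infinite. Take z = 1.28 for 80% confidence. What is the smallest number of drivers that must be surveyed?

With p = 0.16, p(1−p) = 0.1344.
n = z²·p(1−p)/E² = 1.28² × 0.1344 / 0.032² = 1.6384 × 0.1344 / 0.001024 ≈ 215.04.
Rounding up gives n = 216.

216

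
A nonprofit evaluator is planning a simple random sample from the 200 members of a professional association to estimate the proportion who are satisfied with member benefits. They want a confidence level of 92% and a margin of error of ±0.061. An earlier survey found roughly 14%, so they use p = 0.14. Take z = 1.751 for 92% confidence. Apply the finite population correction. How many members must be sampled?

Unadjusted: n₀ = 1.751² × 0.14 × 0.86 / 0.061² ≈ 99.21, so n₀ = 100.
Finite population correction with N = 200: n = n₀ / (1 + (n₀−1)/N) = 100 / (1 + 99/200) = 100 / 1.4950 ≈ 66.89.
Rounding up, n = 67.

67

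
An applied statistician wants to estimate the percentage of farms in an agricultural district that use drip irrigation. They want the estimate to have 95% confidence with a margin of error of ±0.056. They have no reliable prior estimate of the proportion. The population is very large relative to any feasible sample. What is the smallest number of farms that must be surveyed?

307

For 95% confidence, z = 1.960.
With no prior estimate, use p = 0.5, giving p(1−p) = 0.25.
n = z²·p(1−p)/E² = 1.960² × 0.2500 / 0.056² = 3.8416 × 0.2500 / 0.003136 ≈ 306.25.
Rounding up gives n = 307.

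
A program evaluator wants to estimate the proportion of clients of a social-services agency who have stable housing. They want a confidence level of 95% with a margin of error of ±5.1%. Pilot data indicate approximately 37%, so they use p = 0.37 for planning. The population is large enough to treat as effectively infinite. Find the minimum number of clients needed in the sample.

For 95% confidence, z = 1.960.
With p = 0.37, p(1−p) = 0.2331.
n = z²·p(1−p)/E² = 1.960² × 0.2331 / 0.051² = 3.8416 × 0.2331 / 0.002601 ≈ 344.28.
Rounding up gives n = 345.

345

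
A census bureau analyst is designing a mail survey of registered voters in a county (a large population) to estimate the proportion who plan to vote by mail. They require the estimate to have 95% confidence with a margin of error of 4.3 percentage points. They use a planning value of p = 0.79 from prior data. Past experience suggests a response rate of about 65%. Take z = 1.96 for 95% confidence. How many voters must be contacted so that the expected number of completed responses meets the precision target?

Completed interviews needed: n₀ = 1.96² × 0.1659 / 0.043² ≈ 344.68 → 345.
At a 65% response rate, contacts needed = 345 / 0.65 ≈ 530.77 → 531.

531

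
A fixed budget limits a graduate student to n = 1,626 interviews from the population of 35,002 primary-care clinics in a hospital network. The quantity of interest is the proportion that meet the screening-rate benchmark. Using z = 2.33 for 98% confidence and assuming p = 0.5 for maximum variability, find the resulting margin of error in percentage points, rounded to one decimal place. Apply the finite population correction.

2.8

Finite-population factor: (N−n)/(N−1) = (35002−1626)/(35002−1) = 0.9536.
SE(p̂) = √[p(1−p)/n · (N−n)/(N−1)] = √[0.2500/1626 × 0.9536] = 0.01211.
E = z × SE = 2.33 × 0.01211 = 0.02821 ≈ 2.8 percentage points.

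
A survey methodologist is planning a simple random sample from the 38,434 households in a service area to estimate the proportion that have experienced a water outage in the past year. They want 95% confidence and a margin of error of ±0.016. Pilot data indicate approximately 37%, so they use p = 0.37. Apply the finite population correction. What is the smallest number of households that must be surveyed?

3207

For 95% confidence, z = 1.960.
Unadjusted: n₀ = 1.960² × 0.37 × 0.63 / 0.016² ≈ 3497.96, so n₀ = 3498.
Finite population correction with N = 38,434: n = n₀ / (1 + (n₀−1)/N) = 3498 / (1 + 3497/38434) = 3498 / 1.0910 ≈ 3206.27.
Rounding up, n = 3207.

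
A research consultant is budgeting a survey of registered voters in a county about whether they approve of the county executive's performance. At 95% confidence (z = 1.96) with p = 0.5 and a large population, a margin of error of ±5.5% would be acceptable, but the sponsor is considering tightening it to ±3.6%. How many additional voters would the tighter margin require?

424

At ±5.5%: n = 1.96² × 0.2500 / 0.055² ≈ 317.49 → 318.
At ±3.6%: n = 1.96² × 0.2500 / 0.036² ≈ 741.05 → 742.
Additional respondents: 742 − 318 = 424.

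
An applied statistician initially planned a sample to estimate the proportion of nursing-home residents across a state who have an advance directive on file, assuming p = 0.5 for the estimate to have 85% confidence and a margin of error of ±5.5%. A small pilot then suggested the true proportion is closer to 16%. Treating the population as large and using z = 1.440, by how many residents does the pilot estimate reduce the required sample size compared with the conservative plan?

79

Conservative (p = 0.5): n = 1.440² × 0.25 / 0.055² ≈ 171.37 → 172.
Using p = 0.16: p(1−p) = 0.1344, so n = 1.440² × 0.1344 / 0.055² ≈ 92.13 → 93.
Reduction: 172 − 93 = 79.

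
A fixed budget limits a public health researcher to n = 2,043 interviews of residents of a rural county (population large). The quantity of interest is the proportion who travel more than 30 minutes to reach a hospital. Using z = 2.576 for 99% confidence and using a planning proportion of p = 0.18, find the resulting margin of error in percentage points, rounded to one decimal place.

SE(p̂) = √[p(1−p)/n] = √[0.1476/2043] = 0.00850.
E = z × SE = 2.576 × 0.00850 = 0.02190, or 2.2 percentage points.

2.2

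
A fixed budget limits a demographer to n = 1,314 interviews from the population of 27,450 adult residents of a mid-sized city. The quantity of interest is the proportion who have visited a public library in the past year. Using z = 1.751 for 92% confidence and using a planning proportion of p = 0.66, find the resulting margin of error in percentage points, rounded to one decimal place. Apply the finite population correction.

Finite-population factor: (N−n)/(N−1) = (27450−1314)/(27450−1) = 0.9522.
SE(p̂) = √[p(1−p)/n · (N−n)/(N−1)] = √[0.2244/1314 × 0.9522] = 0.01275.
E = z × SE = 1.751 × 0.01275 = 0.02233 ≈ 2.2 percentage points.

2.2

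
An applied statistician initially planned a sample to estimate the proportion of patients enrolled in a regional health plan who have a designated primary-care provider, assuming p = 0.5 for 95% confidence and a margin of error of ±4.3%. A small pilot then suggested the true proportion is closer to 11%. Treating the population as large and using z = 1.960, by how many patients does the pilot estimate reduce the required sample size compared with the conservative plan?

316

Conservative (p = 0.5): n = 1.960² × 0.25 / 0.043² ≈ 519.42 → 520.
Using p = 0.11: p(1−p) = 0.0979, so n = 1.960² × 0.0979 / 0.043² ≈ 203.40 → 204.
Reduction: 520 − 204 = 316.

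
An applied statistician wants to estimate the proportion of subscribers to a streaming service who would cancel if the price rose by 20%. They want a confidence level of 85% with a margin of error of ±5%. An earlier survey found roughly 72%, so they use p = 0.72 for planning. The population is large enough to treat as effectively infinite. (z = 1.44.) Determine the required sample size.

With p = 0.72, p(1−p) = 0.2016.
n = z²·p(1−p)/E² = 1.44² × 0.2016 / 0.050² = 2.0736 × 0.2016 / 0.002500 ≈ 167.22.
Rounding up gives n = 168.

168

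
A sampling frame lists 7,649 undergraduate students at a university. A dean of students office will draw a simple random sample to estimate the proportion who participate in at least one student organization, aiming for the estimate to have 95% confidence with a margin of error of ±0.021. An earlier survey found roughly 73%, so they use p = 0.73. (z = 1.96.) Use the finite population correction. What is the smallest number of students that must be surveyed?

1403

Unadjusted: n₀ = 1.96² × 0.73 × 0.27 / 0.021² ≈ 1716.96, so n₀ = 1717.
Finite population correction with N = 7,649: n = n₀ / (1 + (n₀−1)/N) = 1717 / (1 + 1716/7649) = 1717 / 1.2243 ≈ 1402.38.
Rounding up, n = 1403.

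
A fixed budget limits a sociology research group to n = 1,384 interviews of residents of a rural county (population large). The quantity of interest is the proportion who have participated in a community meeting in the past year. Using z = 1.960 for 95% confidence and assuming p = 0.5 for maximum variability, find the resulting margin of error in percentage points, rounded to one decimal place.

2.6

SE(p̂) = √[p(1−p)/n] = √[0.2500/1384] = 0.01344.
E = z × SE = 1.960 × 0.01344 = 0.02634, or 2.6 percentage points.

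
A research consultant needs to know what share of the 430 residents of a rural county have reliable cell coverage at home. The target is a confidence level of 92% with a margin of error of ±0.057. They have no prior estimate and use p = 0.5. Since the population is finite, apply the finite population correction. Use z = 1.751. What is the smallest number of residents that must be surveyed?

Unadjusted: n₀ = 1.751² × 0.50 × 0.50 / 0.057² ≈ 235.92, so n₀ = 236.
Finite population correction with N = 430: n = n₀ / (1 + (n₀−1)/N) = 236 / (1 + 235/430) = 236 / 1.5465 ≈ 152.60.
Rounding up, n = 153.

153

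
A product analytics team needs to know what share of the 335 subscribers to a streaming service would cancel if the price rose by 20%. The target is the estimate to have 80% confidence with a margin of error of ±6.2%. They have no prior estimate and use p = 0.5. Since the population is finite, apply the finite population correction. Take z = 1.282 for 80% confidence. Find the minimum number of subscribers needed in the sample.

Unadjusted: n₀ = 1.282² × 0.50 × 0.50 / 0.062² ≈ 106.89, so n₀ = 107.
Finite population correction with N = 335: n = n₀ / (1 + (n₀−1)/N) = 107 / (1 + 106/335) = 107 / 1.3164 ≈ 81.28.
Rounding up, n = 82.

82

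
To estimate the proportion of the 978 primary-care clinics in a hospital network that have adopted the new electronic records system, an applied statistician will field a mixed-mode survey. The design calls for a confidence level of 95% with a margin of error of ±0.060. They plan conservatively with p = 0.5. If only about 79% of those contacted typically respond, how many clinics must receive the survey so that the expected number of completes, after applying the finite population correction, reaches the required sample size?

For 95% confidence, z = 1.96.
Completed interviews needed (unadjusted): n₀ = 1.96² × 0.2500 / 0.060² ≈ 266.78 → 267.
FPC for N = 978: n = 267 / (1 + 266/978) = 267 / 1.2720 ≈ 209.91 → 210.
At a 79% response rate, contacts needed = 210 / 0.79 ≈ 265.82 → 266.

266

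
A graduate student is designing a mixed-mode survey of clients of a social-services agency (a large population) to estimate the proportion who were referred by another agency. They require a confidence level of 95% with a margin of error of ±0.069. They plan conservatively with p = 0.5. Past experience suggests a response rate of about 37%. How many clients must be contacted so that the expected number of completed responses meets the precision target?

546

For 95% confidence, z = 1.960.
Completed interviews needed: n₀ = 1.960² × 0.2500 / 0.069² ≈ 201.72 → 202.
At a 37% response rate, contacts needed = 202 / 0.37 ≈ 545.95 → 546.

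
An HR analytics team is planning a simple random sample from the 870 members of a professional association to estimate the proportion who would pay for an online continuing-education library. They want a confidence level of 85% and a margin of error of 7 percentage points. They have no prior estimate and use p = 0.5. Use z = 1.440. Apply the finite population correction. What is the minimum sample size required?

Unadjusted: n₀ = 1.440² × 0.50 × 0.50 / 0.070² ≈ 105.80, so n₀ = 106.
Finite population correction with N = 870: n = n₀ / (1 + (n₀−1)/N) = 106 / (1 + 105/870) = 106 / 1.1207 ≈ 94.58.
Rounding up, n = 95.

95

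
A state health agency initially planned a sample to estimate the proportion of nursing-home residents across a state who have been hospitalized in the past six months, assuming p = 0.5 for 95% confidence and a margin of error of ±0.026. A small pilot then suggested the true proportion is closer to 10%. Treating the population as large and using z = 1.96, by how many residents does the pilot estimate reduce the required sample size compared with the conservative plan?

909

Conservative (p = 0.5): n = 1.96² × 0.25 / 0.026² ≈ 1420.71 → 1421.
Using p = 0.10: p(1−p) = 0.0900, so n = 1.96² × 0.0900 / 0.026² ≈ 511.46 → 512.
Reduction: 1421 − 512 = 909.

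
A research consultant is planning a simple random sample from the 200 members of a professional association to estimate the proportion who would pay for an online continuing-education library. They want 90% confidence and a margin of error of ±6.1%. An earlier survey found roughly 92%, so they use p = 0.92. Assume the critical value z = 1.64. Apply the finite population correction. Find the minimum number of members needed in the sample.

43

Unadjusted: n₀ = 1.64² × 0.92 × 0.08 / 0.061² ≈ 53.20, so n₀ = 54.
Finite population correction with N = 200: n = n₀ / (1 + (n₀−1)/N) = 54 / (1 + 53/200) = 54 / 1.2650 ≈ 42.69.
Rounding up, n = 43.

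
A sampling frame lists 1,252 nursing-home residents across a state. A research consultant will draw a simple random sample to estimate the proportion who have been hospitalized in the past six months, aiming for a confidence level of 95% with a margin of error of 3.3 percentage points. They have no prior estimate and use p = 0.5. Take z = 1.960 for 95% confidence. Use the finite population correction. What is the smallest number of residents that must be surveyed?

518

Unadjusted: n₀ = 1.960² × 0.50 × 0.50 / 0.033² ≈ 881.91, so n₀ = 882.
Finite population correction with N = 1,252: n = n₀ / (1 + (n₀−1)/N) = 882 / (1 + 881/1252) = 882 / 1.7037 ≈ 517.70.
Rounding up, n = 518.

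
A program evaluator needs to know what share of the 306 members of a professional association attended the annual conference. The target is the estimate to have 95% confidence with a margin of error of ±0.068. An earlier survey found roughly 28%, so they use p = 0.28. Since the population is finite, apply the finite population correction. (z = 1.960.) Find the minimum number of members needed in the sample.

Unadjusted: n₀ = 1.960² × 0.28 × 0.72 / 0.068² ≈ 167.49, so n₀ = 168.
Finite population correction with N = 306: n = n₀ / (1 + (n₀−1)/N) = 168 / (1 + 167/306) = 168 / 1.5458 ≈ 108.68.
Rounding up, n = 109.

109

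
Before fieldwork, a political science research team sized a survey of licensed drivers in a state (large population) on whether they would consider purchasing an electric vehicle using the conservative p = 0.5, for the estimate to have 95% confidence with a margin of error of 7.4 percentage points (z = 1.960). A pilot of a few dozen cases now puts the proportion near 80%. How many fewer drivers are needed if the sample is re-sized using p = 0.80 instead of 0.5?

63

Conservative (p = 0.5): n = 1.960² × 0.25 / 0.074² ≈ 175.38 → 176.
Using p = 0.80: p(1−p) = 0.1600, so n = 1.960² × 0.1600 / 0.074² ≈ 112.25 → 113.
Reduction: 176 − 113 = 63.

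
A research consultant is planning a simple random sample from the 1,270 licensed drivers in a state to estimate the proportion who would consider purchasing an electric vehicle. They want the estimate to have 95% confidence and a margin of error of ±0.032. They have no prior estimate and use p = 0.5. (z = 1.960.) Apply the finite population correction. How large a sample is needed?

540

Unadjusted: n₀ = 1.960² × 0.50 × 0.50 / 0.032² ≈ 937.89, so n₀ = 938.
Finite population correction with N = 1,270: n = n₀ / (1 + (n₀−1)/N) = 938 / (1 + 937/1270) = 938 / 1.7378 ≈ 539.76.
Rounding up, n = 540.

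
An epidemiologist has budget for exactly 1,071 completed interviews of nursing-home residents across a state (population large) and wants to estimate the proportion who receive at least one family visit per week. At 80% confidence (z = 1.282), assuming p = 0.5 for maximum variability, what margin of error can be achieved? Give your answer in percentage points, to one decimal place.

2.0

SE(p̂) = √[p(1−p)/n] = √[0.2500/1071] = 0.01528.
E = z × SE = 1.282 × 0.01528 = 0.01959, or 2.0 percentage points.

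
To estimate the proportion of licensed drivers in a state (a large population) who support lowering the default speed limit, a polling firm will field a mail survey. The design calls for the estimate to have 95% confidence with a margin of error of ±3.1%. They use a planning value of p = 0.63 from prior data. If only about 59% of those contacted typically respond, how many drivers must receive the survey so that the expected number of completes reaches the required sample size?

For 95% confidence, z = 1.960.
Completed interviews needed: n₀ = 1.960² × 0.2331 / 0.031² ≈ 931.82 → 932.
At a 59% response rate, contacts needed = 932 / 0.59 ≈ 1579.66 → 1580.

1580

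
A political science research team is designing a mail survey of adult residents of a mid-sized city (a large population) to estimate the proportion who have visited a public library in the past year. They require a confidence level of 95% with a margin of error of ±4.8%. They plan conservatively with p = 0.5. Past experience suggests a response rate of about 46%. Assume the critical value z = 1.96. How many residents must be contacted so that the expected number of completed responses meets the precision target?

907

Completed interviews needed: n₀ = 1.96² × 0.2500 / 0.048² ≈ 416.84 → 417.
At a 46% response rate, contacts needed = 417 / 0.46 ≈ 906.52 → 907.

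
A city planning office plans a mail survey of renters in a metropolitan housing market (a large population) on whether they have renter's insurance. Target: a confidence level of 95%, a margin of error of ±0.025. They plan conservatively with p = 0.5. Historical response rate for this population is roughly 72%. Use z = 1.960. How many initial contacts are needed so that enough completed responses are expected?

Completed interviews needed: n₀ = 1.960² × 0.2500 / 0.025² ≈ 1536.64 → 1537.
At a 72% response rate, contacts needed = 1537 / 0.72 ≈ 2134.72 → 2135.

2135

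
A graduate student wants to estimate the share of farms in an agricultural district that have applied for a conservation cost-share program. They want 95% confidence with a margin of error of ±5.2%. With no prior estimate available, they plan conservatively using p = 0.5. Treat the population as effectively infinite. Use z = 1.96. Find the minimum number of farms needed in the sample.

With p = 0.5, p(1−p) = 0.25.
n = z²·p(1−p)/E² = 1.96² × 0.2500 / 0.052² = 3.8416 × 0.2500 / 0.002704 ≈ 355.18.
Rounding up gives n = 356.

356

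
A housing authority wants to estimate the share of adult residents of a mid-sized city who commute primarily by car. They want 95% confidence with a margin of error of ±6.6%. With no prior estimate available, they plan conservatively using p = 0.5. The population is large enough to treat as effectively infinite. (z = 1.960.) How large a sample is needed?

221

With p = 0.5, p(1−p) = 0.25.
n = z²·p(1−p)/E² = 1.960² × 0.2500 / 0.066² = 3.8416 × 0.2500 / 0.004356 ≈ 220.48.
Rounding up gives n = 221.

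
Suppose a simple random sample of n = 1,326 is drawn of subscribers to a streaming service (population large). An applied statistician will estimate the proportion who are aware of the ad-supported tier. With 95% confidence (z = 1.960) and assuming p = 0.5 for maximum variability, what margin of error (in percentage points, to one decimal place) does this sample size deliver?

2.7

SE(p̂) = √[p(1−p)/n] = √[0.2500/1326] = 0.01373.
E = z × SE = 1.960 × 0.01373 = 0.02691, or 2.7 percentage points.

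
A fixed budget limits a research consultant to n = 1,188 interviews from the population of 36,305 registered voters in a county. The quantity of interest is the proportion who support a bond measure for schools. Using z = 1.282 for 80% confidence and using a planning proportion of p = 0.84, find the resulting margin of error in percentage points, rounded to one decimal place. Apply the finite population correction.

Finite-population factor: (N−n)/(N−1) = (36305−1188)/(36305−1) = 0.9673.
SE(p̂) = √[p(1−p)/n · (N−n)/(N−1)] = √[0.1344/1188 × 0.9673] = 0.01046.
E = z × SE = 1.282 × 0.01046 = 0.01341 ≈ 1.3 percentage points.

1.3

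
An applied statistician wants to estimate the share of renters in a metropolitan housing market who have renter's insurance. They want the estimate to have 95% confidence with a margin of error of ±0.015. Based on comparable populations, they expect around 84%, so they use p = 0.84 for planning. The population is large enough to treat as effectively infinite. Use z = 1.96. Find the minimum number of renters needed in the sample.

2295

With p = 0.84, p(1−p) = 0.1344.
n = z²·p(1−p)/E² = 1.96² × 0.1344 / 0.015² = 3.8416 × 0.1344 / 0.000225 ≈ 2294.72.
Rounding up gives n = 2295.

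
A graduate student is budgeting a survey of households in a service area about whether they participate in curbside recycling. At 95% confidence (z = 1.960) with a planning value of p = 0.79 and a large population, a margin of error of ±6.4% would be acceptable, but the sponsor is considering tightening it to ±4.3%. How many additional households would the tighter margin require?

189

At ±6.4%: n = 1.960² × 0.1659 / 0.064² ≈ 155.60 → 156.
At ±4.3%: n = 1.960² × 0.1659 / 0.043² ≈ 344.68 → 345.
Additional respondents: 345 − 156 = 189.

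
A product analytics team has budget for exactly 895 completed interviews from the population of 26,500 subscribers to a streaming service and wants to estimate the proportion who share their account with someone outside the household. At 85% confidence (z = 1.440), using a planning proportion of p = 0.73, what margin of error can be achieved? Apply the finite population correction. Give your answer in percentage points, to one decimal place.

2.1

Finite-population factor: (N−n)/(N−1) = (26500−895)/(26500−1) = 0.9663.
SE(p̂) = √[p(1−p)/n · (N−n)/(N−1)] = √[0.1971/895 × 0.9663] = 0.01459.
E = z × SE = 1.440 × 0.01459 = 0.02101 ≈ 2.1 percentage points.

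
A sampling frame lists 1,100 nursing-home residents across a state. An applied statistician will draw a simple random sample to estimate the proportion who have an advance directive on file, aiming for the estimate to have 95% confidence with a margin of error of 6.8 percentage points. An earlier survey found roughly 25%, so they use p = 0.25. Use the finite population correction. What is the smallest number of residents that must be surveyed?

For 95% confidence, z = 1.96.
Unadjusted: n₀ = 1.96² × 0.25 × 0.75 / 0.068² ≈ 155.77, so n₀ = 156.
Finite population correction with N = 1,100: n = n₀ / (1 + (n₀−1)/N) = 156 / (1 + 155/1100) = 156 / 1.1409 ≈ 136.73.
Rounding up, n = 137.

137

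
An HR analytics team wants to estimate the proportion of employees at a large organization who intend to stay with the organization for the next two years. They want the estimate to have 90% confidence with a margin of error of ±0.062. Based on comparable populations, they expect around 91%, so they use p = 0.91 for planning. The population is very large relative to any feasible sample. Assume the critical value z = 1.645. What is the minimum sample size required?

58

With p = 0.91, p(1−p) = 0.0819.
n = z²·p(1−p)/E² = 1.645² × 0.0819 / 0.062² = 2.7060 × 0.0819 / 0.003844 ≈ 57.65.
Rounding up gives n = 58.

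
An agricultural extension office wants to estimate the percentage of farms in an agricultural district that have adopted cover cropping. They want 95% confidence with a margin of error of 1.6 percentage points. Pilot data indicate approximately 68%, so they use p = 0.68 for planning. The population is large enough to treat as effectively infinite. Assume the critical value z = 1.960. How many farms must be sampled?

With p = 0.68, p(1−p) = 0.2176.
n = z²·p(1−p)/E² = 1.960² × 0.2176 / 0.016² = 3.8416 × 0.2176 / 0.000256 ≈ 3265.36.
Rounding up gives n = 3266.

3266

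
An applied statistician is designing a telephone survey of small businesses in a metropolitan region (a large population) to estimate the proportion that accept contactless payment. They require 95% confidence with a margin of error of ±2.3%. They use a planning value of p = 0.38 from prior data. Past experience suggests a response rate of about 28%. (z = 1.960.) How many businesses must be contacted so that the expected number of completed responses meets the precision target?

Completed interviews needed: n₀ = 1.960² × 0.2356 / 0.023² ≈ 1710.93 → 1711.
At a 28% response rate, contacts needed = 1711 / 0.28 ≈ 6110.71 → 6111.

6111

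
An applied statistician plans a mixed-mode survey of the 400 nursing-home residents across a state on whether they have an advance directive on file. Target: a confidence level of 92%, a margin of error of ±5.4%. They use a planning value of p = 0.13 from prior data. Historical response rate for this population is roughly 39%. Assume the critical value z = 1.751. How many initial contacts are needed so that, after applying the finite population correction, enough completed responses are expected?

Completed interviews needed (unadjusted): n₀ = 1.751² × 0.1131 / 0.054² ≈ 118.92 → 119.
FPC for N = 400: n = 119 / (1 + 118/400) = 119 / 1.2950 ≈ 91.89 → 92.
At a 39% response rate, contacts needed = 92 / 0.39 ≈ 235.90 → 236.

236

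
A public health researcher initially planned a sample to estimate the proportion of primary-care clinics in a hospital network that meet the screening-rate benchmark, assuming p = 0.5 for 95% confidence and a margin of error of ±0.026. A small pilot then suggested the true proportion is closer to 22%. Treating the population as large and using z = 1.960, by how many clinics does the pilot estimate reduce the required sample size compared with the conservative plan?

Conservative (p = 0.5): n = 1.960² × 0.25 / 0.026² ≈ 1420.71 → 1421.
Using p = 0.22: p(1−p) = 0.1716, so n = 1.960² × 0.1716 / 0.026² ≈ 975.18 → 976.
Reduction: 1421 − 976 = 445.

445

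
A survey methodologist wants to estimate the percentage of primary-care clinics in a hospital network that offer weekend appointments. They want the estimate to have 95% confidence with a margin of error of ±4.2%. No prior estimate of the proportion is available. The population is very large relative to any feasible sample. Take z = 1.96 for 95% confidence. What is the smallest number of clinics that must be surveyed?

545

With no prior estimate, use p = 0.5, giving p(1−p) = 0.25.
n = z²·p(1−p)/E² = 1.96² × 0.2500 / 0.042² = 3.8416 × 0.2500 / 0.001764 ≈ 544.44.
Rounding up gives n = 545.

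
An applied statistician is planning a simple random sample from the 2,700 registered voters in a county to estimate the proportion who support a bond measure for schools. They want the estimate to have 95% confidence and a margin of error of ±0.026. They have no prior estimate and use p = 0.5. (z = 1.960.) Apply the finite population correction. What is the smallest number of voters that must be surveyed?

932

Unadjusted: n₀ = 1.960² × 0.50 × 0.50 / 0.026² ≈ 1420.71, so n₀ = 1421.
Finite population correction with N = 2,700: n = n₀ / (1 + (n₀−1)/N) = 1421 / (1 + 1420/2700) = 1421 / 1.5259 ≈ 931.24.
Rounding up, n = 932.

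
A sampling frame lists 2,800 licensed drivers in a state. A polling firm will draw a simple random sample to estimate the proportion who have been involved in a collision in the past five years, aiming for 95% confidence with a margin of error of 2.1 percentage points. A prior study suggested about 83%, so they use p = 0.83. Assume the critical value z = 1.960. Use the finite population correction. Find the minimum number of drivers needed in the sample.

Unadjusted: n₀ = 1.960² × 0.83 × 0.17 / 0.021² ≈ 1229.14, so n₀ = 1230.
Finite population correction with N = 2,800: n = n₀ / (1 + (n₀−1)/N) = 1230 / (1 + 1229/2800) = 1230 / 1.4389 ≈ 854.80.
Rounding up, n = 855.

855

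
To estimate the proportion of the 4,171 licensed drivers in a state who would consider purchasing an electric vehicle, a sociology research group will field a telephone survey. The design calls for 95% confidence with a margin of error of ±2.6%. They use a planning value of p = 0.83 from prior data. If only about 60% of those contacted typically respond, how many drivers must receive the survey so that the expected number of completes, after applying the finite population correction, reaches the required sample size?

For 95% confidence, z = 1.960.
Completed interviews needed (unadjusted): n₀ = 1.960² × 0.1411 / 0.026² ≈ 801.85 → 802.
FPC for N = 4,171: n = 802 / (1 + 801/4171) = 802 / 1.1920 ≈ 672.80 → 673.
At a 60% response rate, contacts needed = 673 / 0.60 ≈ 1121.67 → 1122.

1122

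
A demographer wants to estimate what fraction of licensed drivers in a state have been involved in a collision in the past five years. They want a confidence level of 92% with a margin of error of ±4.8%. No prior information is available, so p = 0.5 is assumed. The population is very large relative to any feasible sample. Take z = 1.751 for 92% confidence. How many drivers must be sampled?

With p = 0.5, p(1−p) = 0.25.
n = z²·p(1−p)/E² = 1.751² × 0.2500 / 0.048² = 3.0660 × 0.2500 / 0.002304 ≈ 332.68.
Rounding up gives n = 333.

333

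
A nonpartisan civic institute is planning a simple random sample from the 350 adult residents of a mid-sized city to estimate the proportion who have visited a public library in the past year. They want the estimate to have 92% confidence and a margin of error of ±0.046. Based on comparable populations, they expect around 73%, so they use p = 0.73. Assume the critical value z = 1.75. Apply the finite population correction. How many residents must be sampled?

Unadjusted: n₀ = 1.75² × 0.73 × 0.27 / 0.046² ≈ 285.26, so n₀ = 286.
Finite population correction with N = 350: n = n₀ / (1 + (n₀−1)/N) = 286 / (1 + 285/350) = 286 / 1.8143 ≈ 157.64.
Rounding up, n = 158.

158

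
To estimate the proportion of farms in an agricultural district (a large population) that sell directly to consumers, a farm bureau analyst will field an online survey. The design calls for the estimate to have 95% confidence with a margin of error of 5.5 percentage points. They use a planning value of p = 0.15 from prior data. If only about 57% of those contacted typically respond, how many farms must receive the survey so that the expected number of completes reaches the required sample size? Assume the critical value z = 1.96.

285

Completed interviews needed: n₀ = 1.96² × 0.1275 / 0.055² ≈ 161.92 → 162.
At a 57% response rate, contacts needed = 162 / 0.57 ≈ 284.21 → 285.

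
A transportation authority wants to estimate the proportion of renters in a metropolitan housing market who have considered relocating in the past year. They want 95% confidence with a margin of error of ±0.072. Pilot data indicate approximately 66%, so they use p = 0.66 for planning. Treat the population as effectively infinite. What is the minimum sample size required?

167

For 95% confidence, z = 1.960.
With p = 0.66, p(1−p) = 0.2244.
n = z²·p(1−p)/E² = 1.960² × 0.2244 / 0.072² = 3.8416 × 0.2244 / 0.005184 ≈ 166.29.
Rounding up gives n = 167.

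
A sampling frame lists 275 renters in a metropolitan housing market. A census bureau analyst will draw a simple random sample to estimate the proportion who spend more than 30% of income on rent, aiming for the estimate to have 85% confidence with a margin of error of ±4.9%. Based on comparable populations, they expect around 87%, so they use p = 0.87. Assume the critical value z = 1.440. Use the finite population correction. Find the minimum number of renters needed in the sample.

Unadjusted: n₀ = 1.440² × 0.87 × 0.13 / 0.049² ≈ 97.68, so n₀ = 98.
Finite population correction with N = 275: n = n₀ / (1 + (n₀−1)/N) = 98 / (1 + 97/275) = 98 / 1.3527 ≈ 72.45.
Rounding up, n = 73.

73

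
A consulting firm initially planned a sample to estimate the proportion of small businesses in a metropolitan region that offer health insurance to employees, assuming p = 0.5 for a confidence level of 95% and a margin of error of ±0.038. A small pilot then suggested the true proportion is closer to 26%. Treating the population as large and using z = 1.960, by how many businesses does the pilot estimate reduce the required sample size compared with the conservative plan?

Conservative (p = 0.5): n = 1.960² × 0.25 / 0.038² ≈ 665.10 → 666.
Using p = 0.26: p(1−p) = 0.1924, so n = 1.960² × 0.1924 / 0.038² ≈ 511.86 → 512.
Reduction: 666 − 512 = 154.

154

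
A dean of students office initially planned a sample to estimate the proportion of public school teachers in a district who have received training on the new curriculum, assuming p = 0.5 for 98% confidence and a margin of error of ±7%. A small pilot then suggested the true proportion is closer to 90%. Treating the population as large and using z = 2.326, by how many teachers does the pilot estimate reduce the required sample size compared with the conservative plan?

Conservative (p = 0.5): n = 2.326² × 0.25 / 0.070² ≈ 276.03 → 277.
Using p = 0.90: p(1−p) = 0.0900, so n = 2.326² × 0.0900 / 0.070² ≈ 99.37 → 100.
Reduction: 277 − 100 = 177.

177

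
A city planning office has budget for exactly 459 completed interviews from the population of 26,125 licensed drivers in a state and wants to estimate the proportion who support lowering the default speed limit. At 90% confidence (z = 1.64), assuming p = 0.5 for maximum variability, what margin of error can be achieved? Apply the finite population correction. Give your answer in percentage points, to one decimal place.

3.8

Finite-population factor: (N−n)/(N−1) = (26125−459)/(26125−1) = 0.9825.
SE(p̂) = √[p(1−p)/n · (N−n)/(N−1)] = √[0.2500/459 × 0.9825] = 0.02313.
E = z × SE = 1.64 × 0.02313 = 0.03794 ≈ 3.8 percentage points.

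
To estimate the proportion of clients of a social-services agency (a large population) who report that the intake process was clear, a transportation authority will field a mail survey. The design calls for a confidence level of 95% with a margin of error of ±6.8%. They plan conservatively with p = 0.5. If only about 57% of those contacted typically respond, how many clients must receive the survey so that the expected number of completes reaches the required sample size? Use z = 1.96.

Completed interviews needed: n₀ = 1.96² × 0.2500 / 0.068² ≈ 207.70 → 208.
At a 57% response rate, contacts needed = 208 / 0.57 ≈ 364.91 → 365.

365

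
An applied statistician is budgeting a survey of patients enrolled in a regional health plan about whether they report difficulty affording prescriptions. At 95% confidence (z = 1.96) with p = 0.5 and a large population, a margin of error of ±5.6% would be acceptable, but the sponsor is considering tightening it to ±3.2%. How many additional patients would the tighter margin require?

631

At ±5.6%: n = 1.96² × 0.2500 / 0.056² ≈ 306.25 → 307.
At ±3.2%: n = 1.96² × 0.2500 / 0.032² ≈ 937.89 → 938.
Additional respondents: 938 − 307 = 631.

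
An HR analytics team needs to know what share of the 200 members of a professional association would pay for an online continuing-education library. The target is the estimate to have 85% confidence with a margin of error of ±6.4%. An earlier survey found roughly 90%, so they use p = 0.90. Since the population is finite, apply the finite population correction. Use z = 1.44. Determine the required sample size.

Unadjusted: n₀ = 1.44² × 0.90 × 0.10 / 0.064² ≈ 45.56, so n₀ = 46.
Finite population correction with N = 200: n = n₀ / (1 + (n₀−1)/N) = 46 / (1 + 45/200) = 46 / 1.2250 ≈ 37.55.
Rounding up, n = 38.

38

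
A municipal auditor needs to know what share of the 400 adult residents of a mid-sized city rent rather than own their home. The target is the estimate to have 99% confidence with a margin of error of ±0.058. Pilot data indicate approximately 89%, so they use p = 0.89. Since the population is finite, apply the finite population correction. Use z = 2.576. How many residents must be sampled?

Unadjusted: n₀ = 2.576² × 0.89 × 0.11 / 0.058² ≈ 193.12, so n₀ = 194.
Finite population correction with N = 400: n = n₀ / (1 + (n₀−1)/N) = 194 / (1 + 193/400) = 194 / 1.4825 ≈ 130.86.
Rounding up, n = 131.

131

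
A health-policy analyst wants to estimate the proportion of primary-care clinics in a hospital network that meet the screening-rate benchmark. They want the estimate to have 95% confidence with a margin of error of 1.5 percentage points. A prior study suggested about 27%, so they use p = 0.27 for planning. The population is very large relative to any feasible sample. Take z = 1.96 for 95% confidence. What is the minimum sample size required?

With p = 0.27, p(1−p) = 0.1971.
n = z²·p(1−p)/E² = 1.96² × 0.1971 / 0.015² = 3.8416 × 0.1971 / 0.000225 ≈ 3365.24.
Rounding up gives n = 3366.

3366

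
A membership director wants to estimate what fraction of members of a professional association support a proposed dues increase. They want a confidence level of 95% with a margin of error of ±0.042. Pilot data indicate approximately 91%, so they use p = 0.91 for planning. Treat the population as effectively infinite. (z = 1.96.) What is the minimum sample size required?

With p = 0.91, p(1−p) = 0.0819.
n = z²·p(1−p)/E² = 1.96² × 0.0819 / 0.042² = 3.8416 × 0.0819 / 0.001764 ≈ 178.36.
Rounding up gives n = 179.

179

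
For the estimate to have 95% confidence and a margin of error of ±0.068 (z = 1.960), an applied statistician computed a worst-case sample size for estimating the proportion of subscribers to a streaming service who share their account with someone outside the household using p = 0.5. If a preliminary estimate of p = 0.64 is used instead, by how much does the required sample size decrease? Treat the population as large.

16

Conservative (p = 0.5): n = 1.960² × 0.25 / 0.068² ≈ 207.70 → 208.
Using p = 0.64: p(1−p) = 0.2304, so n = 1.960² × 0.2304 / 0.068² ≈ 191.42 → 192.
Reduction: 208 − 192 = 16.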